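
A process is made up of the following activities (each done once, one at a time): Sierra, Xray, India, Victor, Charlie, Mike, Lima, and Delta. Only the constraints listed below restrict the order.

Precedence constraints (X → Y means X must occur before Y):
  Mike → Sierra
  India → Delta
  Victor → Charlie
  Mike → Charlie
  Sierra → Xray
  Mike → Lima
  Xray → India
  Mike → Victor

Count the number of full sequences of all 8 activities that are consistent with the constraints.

Only Mike has no prerequisites, so it must go first.
Counting all ways to extend the partial order to a total order gives 105.

105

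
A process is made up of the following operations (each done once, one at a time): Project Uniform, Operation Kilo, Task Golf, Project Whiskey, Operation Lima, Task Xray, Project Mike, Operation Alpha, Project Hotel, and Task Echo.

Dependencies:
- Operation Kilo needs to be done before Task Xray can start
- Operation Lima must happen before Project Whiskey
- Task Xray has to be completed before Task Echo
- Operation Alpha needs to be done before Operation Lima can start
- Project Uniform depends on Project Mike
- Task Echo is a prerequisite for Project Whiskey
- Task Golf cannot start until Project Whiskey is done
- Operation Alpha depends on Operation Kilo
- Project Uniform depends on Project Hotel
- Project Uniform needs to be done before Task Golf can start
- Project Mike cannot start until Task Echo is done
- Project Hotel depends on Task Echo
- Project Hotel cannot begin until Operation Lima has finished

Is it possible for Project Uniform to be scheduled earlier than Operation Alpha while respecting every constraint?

No

The constraints give a chain Operation Alpha → Operation Lima → Project Hotel → Project Uniform, which forces Operation Alpha before Project Uniform.
Hence Project Uniform can never be scheduled before Operation Alpha.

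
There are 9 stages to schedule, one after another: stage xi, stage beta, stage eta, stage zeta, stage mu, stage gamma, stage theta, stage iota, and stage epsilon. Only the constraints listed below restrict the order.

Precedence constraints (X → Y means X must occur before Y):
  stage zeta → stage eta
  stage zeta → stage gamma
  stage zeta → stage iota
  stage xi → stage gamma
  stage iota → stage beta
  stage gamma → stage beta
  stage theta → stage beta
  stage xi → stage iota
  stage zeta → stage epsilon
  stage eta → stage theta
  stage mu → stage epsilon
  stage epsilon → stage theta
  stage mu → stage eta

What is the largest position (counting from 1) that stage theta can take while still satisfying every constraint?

The only stage forced after stage theta (directly or by a chain) is stage beta.
So at least 1 stage follows stage theta, putting stage theta no later than position 8. That position is achievable by scheduling everything else first.

8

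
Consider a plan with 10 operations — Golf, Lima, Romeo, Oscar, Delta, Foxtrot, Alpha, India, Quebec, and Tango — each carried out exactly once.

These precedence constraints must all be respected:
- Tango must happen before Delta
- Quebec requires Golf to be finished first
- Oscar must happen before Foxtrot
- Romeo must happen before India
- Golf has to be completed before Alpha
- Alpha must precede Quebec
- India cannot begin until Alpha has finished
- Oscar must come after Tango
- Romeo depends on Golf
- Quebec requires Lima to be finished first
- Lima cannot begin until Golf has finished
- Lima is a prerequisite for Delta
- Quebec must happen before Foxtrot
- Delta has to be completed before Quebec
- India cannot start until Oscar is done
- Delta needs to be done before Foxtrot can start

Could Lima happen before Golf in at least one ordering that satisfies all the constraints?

Following Golf → Lima, Golf must precede Lima in every valid ordering.
Hence Lima can never be scheduled before Golf.

No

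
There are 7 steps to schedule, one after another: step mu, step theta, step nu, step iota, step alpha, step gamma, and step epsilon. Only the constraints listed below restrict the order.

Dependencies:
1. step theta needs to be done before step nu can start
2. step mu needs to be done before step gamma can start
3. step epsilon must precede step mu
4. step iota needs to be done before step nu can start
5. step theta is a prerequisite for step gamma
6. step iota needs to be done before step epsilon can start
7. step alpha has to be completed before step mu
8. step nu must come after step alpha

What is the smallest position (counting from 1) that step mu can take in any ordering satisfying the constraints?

The steps that are forced before step mu, directly or transitively, are step iota, step alpha, step epsilon. That's 3 steps.
With 3 mandatory predecessors, the earliest step mu can sit is position 3+1 = 4, and placing just those 3 first achieves it.

4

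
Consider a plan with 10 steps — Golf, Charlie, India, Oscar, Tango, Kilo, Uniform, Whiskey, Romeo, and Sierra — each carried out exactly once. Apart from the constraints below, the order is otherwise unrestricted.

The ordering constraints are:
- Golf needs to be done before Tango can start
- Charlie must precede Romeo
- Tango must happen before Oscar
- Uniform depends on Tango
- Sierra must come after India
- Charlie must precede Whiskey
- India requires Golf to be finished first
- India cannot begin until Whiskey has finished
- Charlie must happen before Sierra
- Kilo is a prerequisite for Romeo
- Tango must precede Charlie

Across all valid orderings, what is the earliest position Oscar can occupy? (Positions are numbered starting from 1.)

3

Working backwards through the constraints from Oscar, its full set of required predecessors is Golf, Tango — 2 of them.
With 2 mandatory predecessors, the earliest Oscar can sit is position 2+1 = 3, and placing just those 2 first achieves it.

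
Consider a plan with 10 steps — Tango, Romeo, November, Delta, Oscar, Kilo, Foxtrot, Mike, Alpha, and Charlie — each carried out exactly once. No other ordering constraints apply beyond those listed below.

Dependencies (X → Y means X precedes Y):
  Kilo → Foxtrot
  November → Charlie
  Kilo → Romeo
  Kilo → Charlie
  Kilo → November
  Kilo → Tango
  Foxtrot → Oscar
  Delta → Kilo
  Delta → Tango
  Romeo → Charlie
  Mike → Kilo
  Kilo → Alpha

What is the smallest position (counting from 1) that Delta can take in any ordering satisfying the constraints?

No constraint forces any other step before Delta, so it can be placed first.

1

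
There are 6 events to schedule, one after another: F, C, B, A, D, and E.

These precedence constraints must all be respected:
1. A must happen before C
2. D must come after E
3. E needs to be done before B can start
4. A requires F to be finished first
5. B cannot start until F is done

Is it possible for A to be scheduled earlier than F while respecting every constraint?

The constraints give a chain F → A, which forces F before A.
Hence A can never be scheduled before F.

No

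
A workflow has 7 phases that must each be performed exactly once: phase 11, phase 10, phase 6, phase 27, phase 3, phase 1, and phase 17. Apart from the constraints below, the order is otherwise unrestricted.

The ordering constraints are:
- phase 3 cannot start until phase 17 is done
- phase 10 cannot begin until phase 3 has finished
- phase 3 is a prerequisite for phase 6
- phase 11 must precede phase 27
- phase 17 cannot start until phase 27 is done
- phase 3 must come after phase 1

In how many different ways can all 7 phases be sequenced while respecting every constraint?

2 phases have no prerequisites (phase 11, phase 1), so any of them could come first.
Counting all ways to extend the partial order to a total order gives 8.

8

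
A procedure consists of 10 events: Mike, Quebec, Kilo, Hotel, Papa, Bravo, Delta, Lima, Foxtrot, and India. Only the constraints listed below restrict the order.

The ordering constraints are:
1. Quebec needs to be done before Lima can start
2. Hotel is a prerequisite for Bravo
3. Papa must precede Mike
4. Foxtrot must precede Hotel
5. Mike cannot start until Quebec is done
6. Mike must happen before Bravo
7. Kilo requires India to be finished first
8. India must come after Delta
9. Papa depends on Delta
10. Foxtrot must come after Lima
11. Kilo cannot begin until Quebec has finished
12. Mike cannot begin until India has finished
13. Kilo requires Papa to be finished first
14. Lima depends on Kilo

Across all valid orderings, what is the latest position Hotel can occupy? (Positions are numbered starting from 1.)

The only event forced after Hotel (directly or by a chain) is Bravo.
So at least 1 event follows Hotel, putting Hotel no later than position 9. That position is achievable by scheduling everything else first.

9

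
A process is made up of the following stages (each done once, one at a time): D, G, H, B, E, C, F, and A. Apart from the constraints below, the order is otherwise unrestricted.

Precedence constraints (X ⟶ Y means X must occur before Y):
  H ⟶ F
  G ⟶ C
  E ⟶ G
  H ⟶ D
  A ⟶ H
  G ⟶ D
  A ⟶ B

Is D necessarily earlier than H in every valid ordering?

No

There is a chain H → D, which puts H before D.
So D does not have to come before H — it cannot.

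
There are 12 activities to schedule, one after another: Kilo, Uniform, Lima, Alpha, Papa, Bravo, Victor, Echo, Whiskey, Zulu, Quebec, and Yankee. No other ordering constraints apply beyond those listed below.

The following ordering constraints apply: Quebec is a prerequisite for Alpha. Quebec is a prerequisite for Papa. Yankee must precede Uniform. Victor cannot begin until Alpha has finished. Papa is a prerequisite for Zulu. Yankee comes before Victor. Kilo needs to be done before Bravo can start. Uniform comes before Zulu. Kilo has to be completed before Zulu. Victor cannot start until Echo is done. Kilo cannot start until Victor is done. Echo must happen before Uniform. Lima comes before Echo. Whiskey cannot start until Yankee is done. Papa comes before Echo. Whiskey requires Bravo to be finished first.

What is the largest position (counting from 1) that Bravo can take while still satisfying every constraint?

The only activity forced after Bravo (directly or by a chain) is Whiskey.
So at least 1 activity follows Bravo, putting Bravo no later than position 11. That position is achievable by scheduling everything else first.

11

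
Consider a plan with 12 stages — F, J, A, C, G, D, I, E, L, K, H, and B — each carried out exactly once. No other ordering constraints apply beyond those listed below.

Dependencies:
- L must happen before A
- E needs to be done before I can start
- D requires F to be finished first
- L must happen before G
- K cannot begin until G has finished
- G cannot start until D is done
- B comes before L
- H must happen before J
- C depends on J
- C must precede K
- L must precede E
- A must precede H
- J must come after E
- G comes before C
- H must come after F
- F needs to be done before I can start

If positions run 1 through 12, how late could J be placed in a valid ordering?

The stages that are forced after J, directly or by a chain of constraints, are C, K. That's 2 stages.
So at least 2 stages follow J, putting J no later than position 10. That position is achievable by scheduling everything else first.

10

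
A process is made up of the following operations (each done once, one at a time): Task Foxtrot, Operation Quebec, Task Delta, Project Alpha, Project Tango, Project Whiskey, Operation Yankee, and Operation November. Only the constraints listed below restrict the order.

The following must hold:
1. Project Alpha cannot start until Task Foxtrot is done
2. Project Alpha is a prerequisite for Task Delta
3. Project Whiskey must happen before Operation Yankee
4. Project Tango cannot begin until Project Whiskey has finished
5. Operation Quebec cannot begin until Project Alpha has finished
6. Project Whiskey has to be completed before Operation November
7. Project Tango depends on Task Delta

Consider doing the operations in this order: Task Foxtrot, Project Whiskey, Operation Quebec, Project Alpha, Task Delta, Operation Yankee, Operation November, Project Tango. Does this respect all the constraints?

In the proposed order, Operation Quebec appears before Project Alpha.
That contradicts the constraint that Project Alpha must precede Operation Quebec.

No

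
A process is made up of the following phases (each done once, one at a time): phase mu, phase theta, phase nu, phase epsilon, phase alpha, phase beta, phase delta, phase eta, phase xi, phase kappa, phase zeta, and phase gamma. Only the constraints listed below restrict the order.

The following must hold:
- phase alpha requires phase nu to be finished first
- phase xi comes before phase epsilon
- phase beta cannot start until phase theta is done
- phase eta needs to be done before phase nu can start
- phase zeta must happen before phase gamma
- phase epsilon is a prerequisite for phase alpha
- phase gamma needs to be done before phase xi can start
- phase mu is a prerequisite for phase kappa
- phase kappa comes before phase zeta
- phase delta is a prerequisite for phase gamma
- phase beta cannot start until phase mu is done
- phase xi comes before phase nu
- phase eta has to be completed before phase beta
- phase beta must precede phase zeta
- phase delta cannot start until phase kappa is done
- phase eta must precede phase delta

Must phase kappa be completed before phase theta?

Nothing in the constraints links phase kappa and phase theta; they are unordered relative to each other.
There exist valid orderings with phase theta before phase kappa, so phase kappa is not required to come first.

No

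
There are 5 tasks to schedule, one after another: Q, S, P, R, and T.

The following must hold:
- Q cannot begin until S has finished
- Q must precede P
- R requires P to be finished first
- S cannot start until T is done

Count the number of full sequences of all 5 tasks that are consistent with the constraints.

T is the only task with nothing required before it, so every ordering starts there.
Every task is then forced in turn, so only 1 complete ordering is consistent with the constraints.

1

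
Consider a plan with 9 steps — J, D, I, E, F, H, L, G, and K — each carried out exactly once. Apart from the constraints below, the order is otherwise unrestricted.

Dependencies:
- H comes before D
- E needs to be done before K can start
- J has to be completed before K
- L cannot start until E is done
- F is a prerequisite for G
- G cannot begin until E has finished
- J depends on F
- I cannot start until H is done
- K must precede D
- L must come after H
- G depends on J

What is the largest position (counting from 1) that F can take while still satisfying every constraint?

Every step that must follow F has to come after it. Tracing all chains starting from F, those steps are: J, D, G, K — 4 in total.
With 4 mandatory successors out of 9 steps total, the latest slot for F is 9−4 = 5, and it's reachable by doing all non-successors before F.

5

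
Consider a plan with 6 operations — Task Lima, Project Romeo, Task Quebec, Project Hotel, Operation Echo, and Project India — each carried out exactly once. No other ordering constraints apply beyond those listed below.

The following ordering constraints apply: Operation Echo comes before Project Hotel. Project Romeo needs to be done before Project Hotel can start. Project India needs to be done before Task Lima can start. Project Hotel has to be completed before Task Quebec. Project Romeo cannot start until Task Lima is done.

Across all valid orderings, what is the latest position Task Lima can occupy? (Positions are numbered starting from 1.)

3

The operations that are forced after Task Lima, directly or by a chain of constraints, are Project Romeo, Task Quebec, Project Hotel. That's 3 operations.
So at least 3 operations follow Task Lima, putting Task Lima no later than position 3. That position is achievable by scheduling everything else first.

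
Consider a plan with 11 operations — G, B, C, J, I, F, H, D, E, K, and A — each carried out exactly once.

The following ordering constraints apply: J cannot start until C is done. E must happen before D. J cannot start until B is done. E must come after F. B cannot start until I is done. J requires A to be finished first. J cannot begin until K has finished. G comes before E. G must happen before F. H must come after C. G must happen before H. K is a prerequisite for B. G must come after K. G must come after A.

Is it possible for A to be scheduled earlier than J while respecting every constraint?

The constraints force A before J, so yes — every valid ordering has A earlier.

Yes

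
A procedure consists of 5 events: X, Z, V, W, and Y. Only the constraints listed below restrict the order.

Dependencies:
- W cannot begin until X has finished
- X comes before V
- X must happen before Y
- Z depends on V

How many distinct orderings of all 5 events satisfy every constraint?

Only X has no prerequisites, so it must go first.
Counting all ways to extend the partial order to a total order gives 12.

12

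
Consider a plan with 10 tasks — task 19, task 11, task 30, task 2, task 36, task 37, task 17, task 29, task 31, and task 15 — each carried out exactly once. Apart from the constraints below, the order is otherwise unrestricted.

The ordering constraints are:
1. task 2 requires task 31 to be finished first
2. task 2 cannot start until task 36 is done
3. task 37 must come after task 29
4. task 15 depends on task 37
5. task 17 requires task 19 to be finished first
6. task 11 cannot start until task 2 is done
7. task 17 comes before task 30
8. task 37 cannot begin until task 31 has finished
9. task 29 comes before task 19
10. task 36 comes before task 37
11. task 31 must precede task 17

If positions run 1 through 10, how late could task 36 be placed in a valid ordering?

Following every chain forward from task 36, the tasks that must come later are task 11, task 2, task 37, task 15 — 4 of them.
With 4 mandatory successors out of 10 tasks total, the latest slot for task 36 is 10−4 = 6, and it's reachable by doing all non-successors before task 36.

6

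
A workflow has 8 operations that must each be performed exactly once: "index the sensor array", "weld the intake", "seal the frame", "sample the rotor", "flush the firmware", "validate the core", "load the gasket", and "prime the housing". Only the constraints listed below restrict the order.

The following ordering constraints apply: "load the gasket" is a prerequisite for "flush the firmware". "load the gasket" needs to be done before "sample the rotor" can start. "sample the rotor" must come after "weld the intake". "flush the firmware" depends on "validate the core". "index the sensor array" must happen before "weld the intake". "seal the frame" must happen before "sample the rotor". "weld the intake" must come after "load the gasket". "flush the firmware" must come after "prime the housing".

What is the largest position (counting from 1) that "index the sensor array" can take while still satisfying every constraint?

6

Following every chain forward from "index the sensor array", the operations that must come later are "weld the intake", "sample the rotor" — 2 of them.
With 2 mandatory successors out of 8 operations total, the latest slot for "index the sensor array" is 8−2 = 6, and it's reachable by doing all non-successors before "index the sensor array".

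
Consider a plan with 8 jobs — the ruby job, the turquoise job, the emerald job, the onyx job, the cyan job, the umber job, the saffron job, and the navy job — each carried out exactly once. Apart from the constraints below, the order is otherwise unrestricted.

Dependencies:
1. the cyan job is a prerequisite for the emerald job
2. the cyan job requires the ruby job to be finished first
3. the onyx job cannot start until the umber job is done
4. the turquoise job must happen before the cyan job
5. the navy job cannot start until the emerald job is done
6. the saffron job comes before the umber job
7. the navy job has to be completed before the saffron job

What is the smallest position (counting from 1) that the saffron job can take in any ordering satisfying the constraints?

6

Working backwards through the constraints from the saffron job, its full set of required predecessors is the ruby job, the turquoise job, the emerald job, the cyan job, the navy job — 5 of them.
So at minimum 5 jobs come before the saffron job, putting the saffron job no earlier than position 6. That position is achievable by scheduling exactly those predecessors first.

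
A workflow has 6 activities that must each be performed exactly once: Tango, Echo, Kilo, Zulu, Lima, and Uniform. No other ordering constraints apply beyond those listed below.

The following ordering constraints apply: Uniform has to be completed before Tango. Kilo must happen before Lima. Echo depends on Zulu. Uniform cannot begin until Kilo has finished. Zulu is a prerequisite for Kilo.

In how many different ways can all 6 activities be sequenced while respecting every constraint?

15

Zulu is the only activity with nothing required before it, so every ordering starts there.
Enumerating by repeatedly choosing an available activity (one whose prerequisites are all placed) gives 15 distinct complete orderings.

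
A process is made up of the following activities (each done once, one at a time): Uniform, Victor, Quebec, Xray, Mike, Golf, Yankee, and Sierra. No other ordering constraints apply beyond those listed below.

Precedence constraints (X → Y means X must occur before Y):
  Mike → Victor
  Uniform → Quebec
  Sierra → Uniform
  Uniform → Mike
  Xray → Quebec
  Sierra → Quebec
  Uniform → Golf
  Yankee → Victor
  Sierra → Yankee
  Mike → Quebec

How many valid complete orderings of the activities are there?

The activities with no prerequisites are Xray, Sierra; any of them can be placed first.
Counting all ways to extend the partial order to a total order gives 195.

195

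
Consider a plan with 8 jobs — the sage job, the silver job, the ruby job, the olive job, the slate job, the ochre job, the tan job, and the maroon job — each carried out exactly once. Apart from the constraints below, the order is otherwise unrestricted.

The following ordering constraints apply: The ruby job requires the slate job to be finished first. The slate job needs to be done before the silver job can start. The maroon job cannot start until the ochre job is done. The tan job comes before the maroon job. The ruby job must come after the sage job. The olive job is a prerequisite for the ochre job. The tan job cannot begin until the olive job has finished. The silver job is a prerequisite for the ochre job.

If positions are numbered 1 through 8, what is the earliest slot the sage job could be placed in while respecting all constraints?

1

Nothing is required before the sage job; it can be the very first job.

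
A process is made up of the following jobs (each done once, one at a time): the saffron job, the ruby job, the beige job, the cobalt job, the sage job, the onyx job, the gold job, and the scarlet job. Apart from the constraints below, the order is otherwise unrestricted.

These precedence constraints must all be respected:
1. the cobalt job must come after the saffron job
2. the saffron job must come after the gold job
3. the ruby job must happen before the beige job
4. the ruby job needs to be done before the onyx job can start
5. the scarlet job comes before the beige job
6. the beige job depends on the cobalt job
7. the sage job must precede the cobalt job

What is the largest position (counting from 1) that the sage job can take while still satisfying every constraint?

6

The jobs that are forced after the sage job, directly or by a chain of constraints, are the beige job, the cobalt job. That's 2 jobs.
With 2 mandatory successors out of 8 jobs total, the latest slot for the sage job is 8−2 = 6, and it's reachable by doing all non-successors before the sage job.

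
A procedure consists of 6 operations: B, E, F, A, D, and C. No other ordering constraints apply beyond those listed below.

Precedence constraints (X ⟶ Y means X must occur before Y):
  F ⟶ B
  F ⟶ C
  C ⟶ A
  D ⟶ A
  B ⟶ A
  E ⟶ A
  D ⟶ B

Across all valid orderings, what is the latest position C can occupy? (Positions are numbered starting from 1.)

Following the constraints forward from C, its only required successor is A.
So at least 1 operation follows C, putting C no later than position 5. That position is achievable by scheduling everything else first.

5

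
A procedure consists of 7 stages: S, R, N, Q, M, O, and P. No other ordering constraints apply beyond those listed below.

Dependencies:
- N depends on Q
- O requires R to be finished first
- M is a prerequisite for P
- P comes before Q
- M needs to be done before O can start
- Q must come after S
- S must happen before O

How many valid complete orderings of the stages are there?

The stages with no prerequisites are S, R, M; any of them can be placed first.
Enumerating by repeatedly choosing an available stage (one whose prerequisites are all placed) gives 51 distinct complete orderings.

51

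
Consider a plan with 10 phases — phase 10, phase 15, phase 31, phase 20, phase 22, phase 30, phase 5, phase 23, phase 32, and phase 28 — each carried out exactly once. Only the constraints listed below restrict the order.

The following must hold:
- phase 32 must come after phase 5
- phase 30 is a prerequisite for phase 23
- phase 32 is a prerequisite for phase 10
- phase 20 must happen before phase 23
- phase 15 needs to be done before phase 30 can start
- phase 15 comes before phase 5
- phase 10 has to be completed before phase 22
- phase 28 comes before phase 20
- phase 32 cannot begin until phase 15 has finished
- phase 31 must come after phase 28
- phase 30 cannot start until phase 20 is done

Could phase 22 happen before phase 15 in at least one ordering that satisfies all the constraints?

No

The constraints give a chain phase 15 → phase 32 → phase 10 → phase 22, which forces phase 15 before phase 22.
Hence phase 22 can never be scheduled before phase 15.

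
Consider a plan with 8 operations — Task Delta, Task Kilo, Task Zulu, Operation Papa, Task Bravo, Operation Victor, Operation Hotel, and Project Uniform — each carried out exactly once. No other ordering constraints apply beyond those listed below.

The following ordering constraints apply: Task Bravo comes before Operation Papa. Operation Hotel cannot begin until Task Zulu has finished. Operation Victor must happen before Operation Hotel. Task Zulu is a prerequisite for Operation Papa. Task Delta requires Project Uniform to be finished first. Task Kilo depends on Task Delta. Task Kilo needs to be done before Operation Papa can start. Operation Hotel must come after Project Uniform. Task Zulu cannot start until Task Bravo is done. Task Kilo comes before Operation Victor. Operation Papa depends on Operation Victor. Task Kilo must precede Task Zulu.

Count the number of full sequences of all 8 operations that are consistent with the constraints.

The operations with no prerequisites are Task Bravo, Project Uniform; any of them can be placed first.
Systematically extending each partial ordering one operation at a time and counting, there are 18 complete orderings.

18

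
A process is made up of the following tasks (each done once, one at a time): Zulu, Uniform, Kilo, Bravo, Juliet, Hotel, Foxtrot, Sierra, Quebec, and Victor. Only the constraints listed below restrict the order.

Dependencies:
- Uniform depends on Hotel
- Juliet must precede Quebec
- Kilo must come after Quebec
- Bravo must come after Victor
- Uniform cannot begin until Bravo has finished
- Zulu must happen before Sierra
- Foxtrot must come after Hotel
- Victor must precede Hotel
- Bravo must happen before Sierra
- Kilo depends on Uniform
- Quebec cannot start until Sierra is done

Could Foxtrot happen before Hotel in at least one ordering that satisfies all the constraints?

Following Hotel → Foxtrot, Hotel must precede Foxtrot in every valid ordering.
So no valid ordering can have Foxtrot before Hotel.

No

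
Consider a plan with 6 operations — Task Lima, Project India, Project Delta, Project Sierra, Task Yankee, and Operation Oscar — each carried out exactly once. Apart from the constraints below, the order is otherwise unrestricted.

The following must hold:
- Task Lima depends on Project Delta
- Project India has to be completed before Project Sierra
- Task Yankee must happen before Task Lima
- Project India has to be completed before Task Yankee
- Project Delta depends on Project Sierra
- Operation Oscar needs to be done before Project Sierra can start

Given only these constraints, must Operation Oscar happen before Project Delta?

Chaining the stated constraints: Operation Oscar → Project Sierra → Project Delta.
That forces Operation Oscar before Project Delta in every valid schedule.

Yes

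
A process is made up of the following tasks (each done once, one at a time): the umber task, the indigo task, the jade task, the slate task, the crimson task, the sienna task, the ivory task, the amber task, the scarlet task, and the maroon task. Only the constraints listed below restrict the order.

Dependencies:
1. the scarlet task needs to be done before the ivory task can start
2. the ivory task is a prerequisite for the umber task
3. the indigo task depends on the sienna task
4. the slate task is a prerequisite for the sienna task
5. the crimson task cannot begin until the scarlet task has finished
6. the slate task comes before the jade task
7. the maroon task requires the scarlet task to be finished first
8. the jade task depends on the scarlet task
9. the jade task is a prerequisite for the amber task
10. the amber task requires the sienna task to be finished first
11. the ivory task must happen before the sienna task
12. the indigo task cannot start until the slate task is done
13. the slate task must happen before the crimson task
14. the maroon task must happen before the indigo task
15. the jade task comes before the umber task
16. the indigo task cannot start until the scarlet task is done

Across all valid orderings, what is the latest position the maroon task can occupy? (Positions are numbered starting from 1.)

9

The only task forced after the maroon task (directly or by a chain) is the indigo task.
With 1 mandatory successor out of 10 tasks total, the latest slot for the maroon task is 10−1 = 9, and it's reachable by doing all non-successors before the maroon task.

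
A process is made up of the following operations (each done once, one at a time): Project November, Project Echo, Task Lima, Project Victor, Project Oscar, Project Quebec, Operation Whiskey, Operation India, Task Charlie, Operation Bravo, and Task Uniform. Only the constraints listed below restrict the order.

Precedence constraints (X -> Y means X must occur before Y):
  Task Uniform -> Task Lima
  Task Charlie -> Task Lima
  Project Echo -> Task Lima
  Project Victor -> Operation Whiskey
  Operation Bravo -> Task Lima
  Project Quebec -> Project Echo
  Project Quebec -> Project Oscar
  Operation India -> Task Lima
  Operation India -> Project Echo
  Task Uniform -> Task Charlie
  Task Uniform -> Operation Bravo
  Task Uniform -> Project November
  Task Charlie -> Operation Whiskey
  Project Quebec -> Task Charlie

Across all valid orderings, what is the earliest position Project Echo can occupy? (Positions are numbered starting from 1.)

The operations that are forced before Project Echo, directly or transitively, are Project Quebec, Operation India. That's 2 operations.
So at minimum 2 operations come before Project Echo, putting Project Echo no earlier than position 3. That position is achievable by scheduling exactly those predecessors first.

3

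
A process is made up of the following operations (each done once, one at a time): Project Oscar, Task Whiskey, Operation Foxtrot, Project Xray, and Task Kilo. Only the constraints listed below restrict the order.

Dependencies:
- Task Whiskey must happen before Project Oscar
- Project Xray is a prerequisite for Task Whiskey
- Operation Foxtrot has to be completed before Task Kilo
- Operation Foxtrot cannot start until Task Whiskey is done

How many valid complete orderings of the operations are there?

Project Xray is the only operation with nothing required before it, so every ordering starts there.
Counting all ways to extend the partial order to a total order gives 3.

3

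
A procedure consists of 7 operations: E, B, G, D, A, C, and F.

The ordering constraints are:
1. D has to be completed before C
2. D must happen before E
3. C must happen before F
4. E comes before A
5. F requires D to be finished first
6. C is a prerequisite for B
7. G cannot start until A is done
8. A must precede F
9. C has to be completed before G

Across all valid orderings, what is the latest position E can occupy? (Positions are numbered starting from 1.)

4

Following every chain forward from E, the operations that must come later are G, A, F — 3 of them.
With 3 mandatory successors out of 7 operations total, the latest slot for E is 7−3 = 4, and it's reachable by doing all non-successors before E.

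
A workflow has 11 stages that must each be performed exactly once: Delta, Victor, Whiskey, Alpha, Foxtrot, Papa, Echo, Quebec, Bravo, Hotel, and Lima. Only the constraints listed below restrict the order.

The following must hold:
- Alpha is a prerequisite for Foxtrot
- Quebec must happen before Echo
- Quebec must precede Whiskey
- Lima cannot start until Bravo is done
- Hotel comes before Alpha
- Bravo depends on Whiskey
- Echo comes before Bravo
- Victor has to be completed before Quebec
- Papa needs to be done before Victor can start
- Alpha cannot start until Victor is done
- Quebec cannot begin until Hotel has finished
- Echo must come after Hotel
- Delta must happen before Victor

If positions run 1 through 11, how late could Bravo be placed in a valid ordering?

The only stage forced after Bravo (directly or by a chain) is Lima.
With 1 mandatory successor out of 11 stages total, the latest slot for Bravo is 11−1 = 10, and it's reachable by doing all non-successors before Bravo.

10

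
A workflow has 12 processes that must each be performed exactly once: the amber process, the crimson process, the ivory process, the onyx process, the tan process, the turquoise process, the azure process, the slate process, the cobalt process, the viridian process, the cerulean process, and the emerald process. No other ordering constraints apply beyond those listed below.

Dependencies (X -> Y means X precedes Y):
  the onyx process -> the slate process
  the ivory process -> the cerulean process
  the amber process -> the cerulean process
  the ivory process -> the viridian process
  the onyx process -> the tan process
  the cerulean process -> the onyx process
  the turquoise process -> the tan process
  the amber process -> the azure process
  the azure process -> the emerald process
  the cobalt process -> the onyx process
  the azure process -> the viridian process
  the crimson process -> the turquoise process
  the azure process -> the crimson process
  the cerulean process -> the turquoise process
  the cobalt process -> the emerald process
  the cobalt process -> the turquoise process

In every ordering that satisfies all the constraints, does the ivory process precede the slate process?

Chaining the stated constraints: the ivory process → the cerulean process → the onyx process → the slate process.
That forces the ivory process before the slate process in every valid schedule.

Yes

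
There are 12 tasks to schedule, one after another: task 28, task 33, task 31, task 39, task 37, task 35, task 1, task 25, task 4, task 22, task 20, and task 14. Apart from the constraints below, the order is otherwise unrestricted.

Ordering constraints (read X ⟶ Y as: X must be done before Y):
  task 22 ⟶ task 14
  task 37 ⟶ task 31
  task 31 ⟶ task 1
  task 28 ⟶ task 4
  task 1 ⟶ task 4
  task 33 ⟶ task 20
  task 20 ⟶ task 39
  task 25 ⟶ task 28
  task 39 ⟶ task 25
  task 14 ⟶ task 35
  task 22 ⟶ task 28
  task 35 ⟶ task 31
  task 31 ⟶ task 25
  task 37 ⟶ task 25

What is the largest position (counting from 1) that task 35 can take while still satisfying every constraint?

7

The tasks that are forced after task 35, directly or by a chain of constraints, are task 28, task 31, task 1, task 25, task 4. That's 5 tasks.
With 5 mandatory successors out of 12 tasks total, the latest slot for task 35 is 12−5 = 7, and it's reachable by doing all non-successors before task 35.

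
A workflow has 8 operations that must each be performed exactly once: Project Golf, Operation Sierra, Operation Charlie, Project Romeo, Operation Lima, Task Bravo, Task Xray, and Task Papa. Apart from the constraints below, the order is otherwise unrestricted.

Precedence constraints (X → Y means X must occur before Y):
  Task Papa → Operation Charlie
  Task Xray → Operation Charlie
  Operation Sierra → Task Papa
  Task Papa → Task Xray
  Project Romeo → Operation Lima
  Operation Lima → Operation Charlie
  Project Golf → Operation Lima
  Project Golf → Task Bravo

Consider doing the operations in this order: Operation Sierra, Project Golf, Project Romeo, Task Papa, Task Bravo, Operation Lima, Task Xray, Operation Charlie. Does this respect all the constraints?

Yes

Checking each listed constraint against this order: for instance, Project Golf is in position 2 and Operation Lima in position 6, so that constraint holds — and the remaining constraints check out the same way.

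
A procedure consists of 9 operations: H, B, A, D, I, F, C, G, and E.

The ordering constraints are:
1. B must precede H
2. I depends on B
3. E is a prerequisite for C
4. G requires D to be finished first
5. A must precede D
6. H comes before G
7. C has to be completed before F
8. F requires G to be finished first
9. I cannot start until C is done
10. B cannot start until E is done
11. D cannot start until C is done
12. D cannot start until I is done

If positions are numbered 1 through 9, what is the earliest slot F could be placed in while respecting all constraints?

9

The operations that are forced before F, directly or transitively, are H, B, A, D, I, C, G, E. That's 8 operations.
With 8 mandatory predecessors, the earliest F can sit is position 8+1 = 9, and placing just those 8 first achieves it.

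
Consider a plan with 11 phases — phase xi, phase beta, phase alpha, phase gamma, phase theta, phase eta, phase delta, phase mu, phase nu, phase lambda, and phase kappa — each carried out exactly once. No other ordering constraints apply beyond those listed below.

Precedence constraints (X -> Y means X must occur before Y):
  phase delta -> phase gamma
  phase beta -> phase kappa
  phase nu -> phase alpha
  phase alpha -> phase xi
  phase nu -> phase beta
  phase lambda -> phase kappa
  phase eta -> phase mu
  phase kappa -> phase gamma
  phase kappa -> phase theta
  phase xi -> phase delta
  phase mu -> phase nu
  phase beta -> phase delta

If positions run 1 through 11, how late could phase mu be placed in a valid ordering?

3

The phases that are forced after phase mu, directly or by a chain of constraints, are phase xi, phase beta, phase alpha, phase gamma, phase theta, phase delta, phase nu, phase kappa. That's 8 phases.
So at least 8 phases follow phase mu, putting phase mu no later than position 3. That position is achievable by scheduling everything else first.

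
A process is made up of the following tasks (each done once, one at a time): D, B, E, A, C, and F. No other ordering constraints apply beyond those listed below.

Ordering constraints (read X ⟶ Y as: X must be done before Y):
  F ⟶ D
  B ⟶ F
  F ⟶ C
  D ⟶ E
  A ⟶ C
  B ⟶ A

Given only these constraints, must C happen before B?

No

There is a chain B → A → C, which puts B before C.
So C never precedes B.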